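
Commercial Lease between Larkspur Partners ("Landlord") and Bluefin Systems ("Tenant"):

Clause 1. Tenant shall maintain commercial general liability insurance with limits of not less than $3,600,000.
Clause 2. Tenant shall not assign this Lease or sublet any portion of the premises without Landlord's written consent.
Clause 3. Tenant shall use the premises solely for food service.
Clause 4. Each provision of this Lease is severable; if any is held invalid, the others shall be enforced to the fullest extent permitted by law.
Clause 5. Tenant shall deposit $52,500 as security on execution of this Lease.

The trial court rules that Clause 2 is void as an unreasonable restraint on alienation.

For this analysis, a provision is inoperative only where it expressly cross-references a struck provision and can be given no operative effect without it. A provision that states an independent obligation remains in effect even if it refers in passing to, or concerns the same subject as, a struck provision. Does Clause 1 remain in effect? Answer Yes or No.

Clause 2 is struck. No other provision's operative terms depend on Clause 2. Under the severability clause in Clause 4, the remaining provisions continue in force. Clause 1, Clause 3, Clause 4, and Clause 5 remain in effect. Clause 1 is among the surviving provisions, so the answer is yes.

Yes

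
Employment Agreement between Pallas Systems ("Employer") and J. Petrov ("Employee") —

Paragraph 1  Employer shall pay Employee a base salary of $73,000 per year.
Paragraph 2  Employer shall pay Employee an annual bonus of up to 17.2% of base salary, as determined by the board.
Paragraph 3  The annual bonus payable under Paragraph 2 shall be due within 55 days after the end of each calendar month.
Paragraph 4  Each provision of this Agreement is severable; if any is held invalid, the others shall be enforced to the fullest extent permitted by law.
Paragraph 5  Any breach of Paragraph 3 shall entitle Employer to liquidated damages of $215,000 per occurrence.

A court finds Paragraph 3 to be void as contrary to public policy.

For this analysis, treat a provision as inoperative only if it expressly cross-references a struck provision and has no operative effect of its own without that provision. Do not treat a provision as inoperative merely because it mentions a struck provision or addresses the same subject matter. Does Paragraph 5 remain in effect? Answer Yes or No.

No

Paragraph 3 is struck. Paragraph 5 does nothing except set the liquidated-damages amount by reference to Paragraph 3; with Paragraph 3 gone it has no independent effect and is inoperative. Paragraph 4 is a severability clause and preserves every provision that can still be given independent effect. That leaves Paragraph 1, Paragraph 2, and Paragraph 4 in effect. Paragraph 5 is among the inoperative provisions, so the answer is no.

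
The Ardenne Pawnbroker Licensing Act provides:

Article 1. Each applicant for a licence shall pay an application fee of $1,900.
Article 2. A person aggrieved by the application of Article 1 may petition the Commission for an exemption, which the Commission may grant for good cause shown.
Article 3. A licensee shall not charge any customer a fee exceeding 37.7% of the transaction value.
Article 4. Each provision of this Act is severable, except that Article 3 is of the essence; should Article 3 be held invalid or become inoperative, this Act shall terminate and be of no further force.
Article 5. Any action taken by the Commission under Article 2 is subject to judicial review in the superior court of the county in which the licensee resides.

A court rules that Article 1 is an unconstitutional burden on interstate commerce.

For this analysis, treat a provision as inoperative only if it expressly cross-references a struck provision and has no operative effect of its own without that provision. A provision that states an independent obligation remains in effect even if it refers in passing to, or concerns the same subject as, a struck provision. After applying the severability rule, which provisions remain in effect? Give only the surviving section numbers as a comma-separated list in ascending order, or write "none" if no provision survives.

3, 4

Article 1 is struck. Article 2 has no operative effect of its own apart from Article 1 and is therefore inoperative. The only function of Article 5 is the judicial-review right for Article 2, so it cannot stand once Article 2 is removed. Article 4 makes Article 3 an essential term, but Article 3 is unaffected, so the severability proviso in Article 4 preserves the remaining provisions. The provisions still in force are Article 3 and Article 4.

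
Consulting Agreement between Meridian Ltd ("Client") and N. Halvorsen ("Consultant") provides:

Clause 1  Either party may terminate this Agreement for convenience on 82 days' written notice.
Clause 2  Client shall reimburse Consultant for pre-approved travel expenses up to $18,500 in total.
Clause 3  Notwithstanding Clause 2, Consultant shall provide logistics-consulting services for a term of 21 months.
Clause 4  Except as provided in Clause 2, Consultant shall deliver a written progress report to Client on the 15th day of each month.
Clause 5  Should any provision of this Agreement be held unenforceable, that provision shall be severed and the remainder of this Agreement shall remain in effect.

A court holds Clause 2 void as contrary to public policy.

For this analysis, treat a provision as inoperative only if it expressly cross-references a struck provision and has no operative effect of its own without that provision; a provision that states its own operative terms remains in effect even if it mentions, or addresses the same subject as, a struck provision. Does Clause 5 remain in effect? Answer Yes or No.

Clause 2 is struck. Although Clause 4 refers to Clause 2, its operative terms do not depend on Clause 2, so it remains in effect. Although Clause 3 refers to Clause 2, its operative terms do not depend on Clause 2, so it remains in effect. Nothing else in the Agreement is defined by reference to Clause 2. Under the severability clause in Clause 5, the remaining provisions continue in force. Clause 1, Clause 3, Clause 4, and Clause 5 remain in effect. Clause 5 is among the surviving provisions, so the answer is yes.

Yes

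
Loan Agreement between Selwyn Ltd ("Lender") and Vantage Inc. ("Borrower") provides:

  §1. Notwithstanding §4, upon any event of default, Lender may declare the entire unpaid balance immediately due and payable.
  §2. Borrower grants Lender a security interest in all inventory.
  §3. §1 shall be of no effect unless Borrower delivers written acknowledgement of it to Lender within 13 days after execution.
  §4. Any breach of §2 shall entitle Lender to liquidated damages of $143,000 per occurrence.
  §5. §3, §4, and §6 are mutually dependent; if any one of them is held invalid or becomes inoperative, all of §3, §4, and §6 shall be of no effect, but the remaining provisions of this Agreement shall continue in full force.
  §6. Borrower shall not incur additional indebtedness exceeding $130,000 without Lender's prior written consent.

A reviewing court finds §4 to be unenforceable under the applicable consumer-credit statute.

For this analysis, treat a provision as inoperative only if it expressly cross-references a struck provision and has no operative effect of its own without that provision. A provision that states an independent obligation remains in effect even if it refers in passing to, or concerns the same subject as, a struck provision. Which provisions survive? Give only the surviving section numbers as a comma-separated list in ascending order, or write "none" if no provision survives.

1, 2, 5

§4 is struck. §1 mentions §4 but its own obligation stands independently of §4, so §1 is not affected. Nothing else in the Agreement is defined by reference to §4. §5 declares §3, §4, and §6 mutually dependent; since one of them has fallen, all of them are of no effect. That brings down §3 and §6 as well. The remainder continues in force under §5. That leaves §1, §2, and §5 in effect.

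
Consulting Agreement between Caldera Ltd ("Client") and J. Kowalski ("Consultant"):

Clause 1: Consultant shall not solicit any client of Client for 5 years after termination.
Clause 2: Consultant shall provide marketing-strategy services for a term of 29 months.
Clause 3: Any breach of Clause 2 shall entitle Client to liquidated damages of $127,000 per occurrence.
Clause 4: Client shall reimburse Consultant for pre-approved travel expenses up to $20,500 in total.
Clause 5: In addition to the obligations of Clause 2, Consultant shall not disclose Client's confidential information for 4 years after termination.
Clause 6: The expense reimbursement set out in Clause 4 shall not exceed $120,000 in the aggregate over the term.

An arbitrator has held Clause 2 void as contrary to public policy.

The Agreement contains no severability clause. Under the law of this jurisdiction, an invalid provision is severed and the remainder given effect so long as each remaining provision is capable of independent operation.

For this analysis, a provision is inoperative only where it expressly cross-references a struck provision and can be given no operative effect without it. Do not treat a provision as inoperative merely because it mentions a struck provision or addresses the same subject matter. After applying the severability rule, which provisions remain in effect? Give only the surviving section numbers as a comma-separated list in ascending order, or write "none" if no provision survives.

Clause 2 is struck. The whole of Clause 3 is the liquidated-damages amount, defined by reference to Clause 2, so Clause 3 cannot stand once Clause 2 is removed. Clause 5 mentions Clause 2 but its own obligation stands independently of Clause 2, so Clause 5 is not affected. Under the stated default rule, only provisions that cannot operate independently fall away; the rest are enforced. Clause 1, Clause 4, Clause 5, and Clause 6 remain in effect.

1, 4, 5, 6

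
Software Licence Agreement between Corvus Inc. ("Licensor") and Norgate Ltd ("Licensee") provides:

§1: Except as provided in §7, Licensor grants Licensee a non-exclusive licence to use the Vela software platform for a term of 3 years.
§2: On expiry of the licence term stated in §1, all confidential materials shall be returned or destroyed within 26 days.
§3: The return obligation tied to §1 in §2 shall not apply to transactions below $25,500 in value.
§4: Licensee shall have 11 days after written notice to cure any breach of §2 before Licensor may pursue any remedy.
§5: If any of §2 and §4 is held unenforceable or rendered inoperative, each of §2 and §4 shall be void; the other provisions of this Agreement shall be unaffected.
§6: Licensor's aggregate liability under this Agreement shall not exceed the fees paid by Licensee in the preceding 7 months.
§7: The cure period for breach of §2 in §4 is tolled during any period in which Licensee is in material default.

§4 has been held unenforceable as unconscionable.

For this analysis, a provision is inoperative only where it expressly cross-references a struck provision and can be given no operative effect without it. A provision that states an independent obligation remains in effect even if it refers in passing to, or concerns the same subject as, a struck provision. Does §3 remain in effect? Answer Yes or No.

§4 is struck. §7 operates only by reference to §4, so it falls with §4. §1 mentions §7 but its own obligation stands independently of §7, so §1 is not affected. §5 declares §2 and §4 mutually dependent; since one of them has fallen, all of them are of no effect. That brings down §2 as well. §3 in turn depends solely on a provision now struck and likewise falls. The remainder continues in force under §5. The provisions still in force are §1, §5, and §6. §3 is among the inoperative provisions, so the answer is no.

No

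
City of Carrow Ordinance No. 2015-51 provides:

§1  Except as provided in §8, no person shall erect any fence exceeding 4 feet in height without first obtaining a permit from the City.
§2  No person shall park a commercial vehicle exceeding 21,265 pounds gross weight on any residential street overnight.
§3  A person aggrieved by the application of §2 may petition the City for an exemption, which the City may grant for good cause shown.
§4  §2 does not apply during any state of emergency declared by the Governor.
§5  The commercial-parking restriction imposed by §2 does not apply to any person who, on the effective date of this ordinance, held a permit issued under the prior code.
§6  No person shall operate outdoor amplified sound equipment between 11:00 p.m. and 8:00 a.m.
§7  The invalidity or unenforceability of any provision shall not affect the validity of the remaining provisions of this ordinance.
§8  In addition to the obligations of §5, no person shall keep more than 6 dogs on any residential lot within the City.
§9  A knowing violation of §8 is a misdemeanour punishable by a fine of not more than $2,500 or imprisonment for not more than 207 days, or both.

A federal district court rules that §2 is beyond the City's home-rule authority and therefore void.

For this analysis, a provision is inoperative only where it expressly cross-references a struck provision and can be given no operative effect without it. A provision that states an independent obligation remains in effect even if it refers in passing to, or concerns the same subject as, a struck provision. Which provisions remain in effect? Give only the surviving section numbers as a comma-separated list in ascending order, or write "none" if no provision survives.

1, 6, 7, 8, 9

§2 is struck. §3 operates only by reference to §2, so it falls with §2. The only function of §4 is the emergency suspension of §2, so it cannot stand once §2 is removed. The only function of §5 is the grandfather exemption from §2, so it cannot stand once §2 is removed. Although §8 refers to §5, its operative terms do not depend on §5, so it remains in effect. Under the severability clause in §7, the remaining provisions continue in force. That leaves §1, §6, §7, §8, and §9 in effect.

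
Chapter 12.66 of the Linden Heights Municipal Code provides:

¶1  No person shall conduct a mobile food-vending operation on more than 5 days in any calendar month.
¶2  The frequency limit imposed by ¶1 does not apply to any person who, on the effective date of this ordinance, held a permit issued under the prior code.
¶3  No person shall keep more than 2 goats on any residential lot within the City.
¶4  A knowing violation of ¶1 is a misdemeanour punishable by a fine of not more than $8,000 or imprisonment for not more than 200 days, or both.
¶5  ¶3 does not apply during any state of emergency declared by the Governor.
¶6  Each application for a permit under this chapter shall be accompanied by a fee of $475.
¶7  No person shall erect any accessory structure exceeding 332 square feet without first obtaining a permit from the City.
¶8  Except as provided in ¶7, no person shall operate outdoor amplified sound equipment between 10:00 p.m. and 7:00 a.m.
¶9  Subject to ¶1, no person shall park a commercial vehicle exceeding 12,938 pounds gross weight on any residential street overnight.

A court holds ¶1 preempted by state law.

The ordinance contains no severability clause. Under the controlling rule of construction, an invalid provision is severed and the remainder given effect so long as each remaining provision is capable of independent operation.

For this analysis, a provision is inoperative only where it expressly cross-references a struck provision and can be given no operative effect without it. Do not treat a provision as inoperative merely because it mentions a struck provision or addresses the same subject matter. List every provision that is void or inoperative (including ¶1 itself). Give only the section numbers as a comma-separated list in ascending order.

1, 2, 4

¶1 is struck. The only function of ¶2 is the grandfather exemption from ¶1, so it cannot stand once ¶1 is removed. ¶4 has no operative effect of its own apart from ¶1 and is therefore inoperative. ¶9 mentions ¶1 but its own obligation stands independently of ¶1, so ¶9 is not affected. With no severability clause, the stated default rule severs what cannot stand and enforces each remaining provision that can operate on its own. ¶3, ¶5, ¶6, ¶7, ¶8, and ¶9 remain in effect.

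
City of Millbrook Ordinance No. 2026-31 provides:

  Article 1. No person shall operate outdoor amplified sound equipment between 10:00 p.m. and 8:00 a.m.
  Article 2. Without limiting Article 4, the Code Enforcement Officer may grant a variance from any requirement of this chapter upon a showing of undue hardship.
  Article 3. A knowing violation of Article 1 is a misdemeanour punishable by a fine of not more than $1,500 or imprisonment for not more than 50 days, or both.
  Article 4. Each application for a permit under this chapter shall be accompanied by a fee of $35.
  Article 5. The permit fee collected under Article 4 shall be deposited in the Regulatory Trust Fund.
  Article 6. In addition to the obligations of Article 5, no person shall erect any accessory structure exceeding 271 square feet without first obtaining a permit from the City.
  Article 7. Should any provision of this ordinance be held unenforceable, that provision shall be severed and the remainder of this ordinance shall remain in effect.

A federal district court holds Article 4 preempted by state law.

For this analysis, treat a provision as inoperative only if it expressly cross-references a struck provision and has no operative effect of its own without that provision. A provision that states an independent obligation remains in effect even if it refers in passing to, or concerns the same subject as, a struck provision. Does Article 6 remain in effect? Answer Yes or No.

Article 4 is struck. Article 5 has no operative effect of its own apart from Article 4 and is therefore inoperative. Although Article 6 refers to Article 5, its operative terms do not depend on Article 5, so it remains in effect. Article 2 mentions Article 4 but its own obligation stands independently of Article 4, so Article 2 is not affected. Under the severability clause in Article 7, the remaining provisions continue in force. Article 1, Article 2, Article 3, Article 6, and Article 7 remain in effect. Article 6 is among the surviving provisions, so the answer is yes.

Yes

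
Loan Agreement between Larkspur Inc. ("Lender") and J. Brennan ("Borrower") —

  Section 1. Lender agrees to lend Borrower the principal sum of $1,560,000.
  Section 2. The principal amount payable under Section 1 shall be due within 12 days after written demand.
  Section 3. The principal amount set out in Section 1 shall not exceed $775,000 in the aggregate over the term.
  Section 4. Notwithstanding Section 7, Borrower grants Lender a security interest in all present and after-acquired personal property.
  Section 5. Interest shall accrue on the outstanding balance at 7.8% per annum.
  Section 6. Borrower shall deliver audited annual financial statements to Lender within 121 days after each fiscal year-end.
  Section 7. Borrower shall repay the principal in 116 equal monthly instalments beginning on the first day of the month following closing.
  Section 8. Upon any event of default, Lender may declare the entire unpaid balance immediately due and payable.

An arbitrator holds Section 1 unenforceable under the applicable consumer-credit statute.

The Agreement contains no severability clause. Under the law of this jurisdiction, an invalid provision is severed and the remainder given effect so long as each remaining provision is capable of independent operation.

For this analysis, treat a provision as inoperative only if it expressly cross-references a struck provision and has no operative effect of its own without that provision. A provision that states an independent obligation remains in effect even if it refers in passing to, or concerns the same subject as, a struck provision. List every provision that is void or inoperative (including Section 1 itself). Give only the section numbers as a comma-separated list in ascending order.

1, 2, 3

Section 1 is struck. Section 2 has no operative effect of its own apart from Section 1 and is therefore inoperative. Section 3 does nothing except set the aggregate cap on the principal amount by reference to Section 1; with Section 1 gone it has no independent effect and is inoperative. Under the stated default rule, only provisions that cannot operate independently fall away; the rest are enforced. That leaves Section 4, Section 5, Section 6, Section 7, and Section 8 in effect.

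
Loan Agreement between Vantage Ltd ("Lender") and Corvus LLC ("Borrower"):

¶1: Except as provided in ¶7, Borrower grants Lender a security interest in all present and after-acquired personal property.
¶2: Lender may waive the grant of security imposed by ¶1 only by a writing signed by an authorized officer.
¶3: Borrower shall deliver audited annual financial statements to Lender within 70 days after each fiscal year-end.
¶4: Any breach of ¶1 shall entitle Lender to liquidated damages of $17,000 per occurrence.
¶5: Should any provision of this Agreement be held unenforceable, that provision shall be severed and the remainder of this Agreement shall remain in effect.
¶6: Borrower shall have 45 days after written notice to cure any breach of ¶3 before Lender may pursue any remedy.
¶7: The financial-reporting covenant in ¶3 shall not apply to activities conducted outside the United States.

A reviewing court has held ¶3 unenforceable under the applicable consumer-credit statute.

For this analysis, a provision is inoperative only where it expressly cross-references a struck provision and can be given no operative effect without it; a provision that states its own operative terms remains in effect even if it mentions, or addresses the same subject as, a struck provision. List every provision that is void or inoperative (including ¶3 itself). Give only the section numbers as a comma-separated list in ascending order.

3, 6, 7

¶3 is struck. ¶6 operates only by reference to ¶3, so it falls with ¶3. ¶7 operates only by reference to ¶3, so it falls with ¶3. Although ¶1 refers to ¶7, its operative terms do not depend on ¶7, so it remains in effect. Under the severability clause in ¶5, the remaining provisions continue in force. ¶1, ¶2, ¶4, and ¶5 remain in effect.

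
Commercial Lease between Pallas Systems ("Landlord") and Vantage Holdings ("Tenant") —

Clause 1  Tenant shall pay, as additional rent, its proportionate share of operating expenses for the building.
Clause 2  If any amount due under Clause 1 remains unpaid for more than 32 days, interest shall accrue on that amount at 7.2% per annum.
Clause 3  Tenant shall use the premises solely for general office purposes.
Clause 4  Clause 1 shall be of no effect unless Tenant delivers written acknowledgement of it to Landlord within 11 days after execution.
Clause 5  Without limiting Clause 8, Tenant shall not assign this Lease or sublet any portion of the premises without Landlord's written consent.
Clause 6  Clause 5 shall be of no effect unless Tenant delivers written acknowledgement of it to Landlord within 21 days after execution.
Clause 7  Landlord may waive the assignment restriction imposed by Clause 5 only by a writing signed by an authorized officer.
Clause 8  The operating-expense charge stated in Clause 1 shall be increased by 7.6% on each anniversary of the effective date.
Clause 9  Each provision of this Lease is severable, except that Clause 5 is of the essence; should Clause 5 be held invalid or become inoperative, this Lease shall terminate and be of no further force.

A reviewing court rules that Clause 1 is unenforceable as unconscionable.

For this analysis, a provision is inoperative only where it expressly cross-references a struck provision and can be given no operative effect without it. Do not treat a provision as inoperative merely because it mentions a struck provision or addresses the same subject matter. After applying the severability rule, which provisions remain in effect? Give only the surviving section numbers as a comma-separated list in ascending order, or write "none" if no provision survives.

Clause 1 is struck. Clause 2 operates only by reference to Clause 1, so it falls with Clause 1. The only function of Clause 4 is the acknowledgement condition for Clause 1, so it cannot stand once Clause 1 is removed. Clause 8 does nothing except set the escalation of the operating-expense charge by reference to Clause 1; with Clause 1 gone it has no independent effect and is inoperative. Clause 5 mentions Clause 8 but its own obligation stands independently of Clause 8, so Clause 5 is not affected. Clause 9 makes Clause 5 an essential term, but Clause 5 is unaffected, so the severability proviso in Clause 9 preserves the remaining provisions. Clause 3, Clause 5, Clause 6, Clause 7, and Clause 9 remain in effect.

3, 5, 6, 7, 9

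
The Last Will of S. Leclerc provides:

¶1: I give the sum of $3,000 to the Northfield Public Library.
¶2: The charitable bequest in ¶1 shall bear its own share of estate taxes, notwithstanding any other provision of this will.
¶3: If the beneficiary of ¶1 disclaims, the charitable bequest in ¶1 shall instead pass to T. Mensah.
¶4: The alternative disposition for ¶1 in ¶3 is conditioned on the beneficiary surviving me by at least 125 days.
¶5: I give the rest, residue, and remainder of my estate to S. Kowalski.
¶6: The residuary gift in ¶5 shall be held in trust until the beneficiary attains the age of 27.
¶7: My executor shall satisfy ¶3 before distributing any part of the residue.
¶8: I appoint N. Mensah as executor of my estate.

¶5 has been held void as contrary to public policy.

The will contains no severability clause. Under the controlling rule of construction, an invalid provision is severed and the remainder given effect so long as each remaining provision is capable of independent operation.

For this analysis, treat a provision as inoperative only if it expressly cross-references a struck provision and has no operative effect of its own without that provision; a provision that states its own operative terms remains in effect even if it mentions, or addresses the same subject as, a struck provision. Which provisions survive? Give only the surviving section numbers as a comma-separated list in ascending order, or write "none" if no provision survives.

¶5 is struck. ¶6 merely fixes the trust for ¶5; with ¶5 gone it has nothing to operate on and falls away. With no severability clause, the stated default rule severs what cannot stand and enforces each remaining provision that can operate on its own. That leaves ¶1, ¶2, ¶3, ¶4, ¶7, and ¶8 in effect.

1, 2, 3, 4, 7, 8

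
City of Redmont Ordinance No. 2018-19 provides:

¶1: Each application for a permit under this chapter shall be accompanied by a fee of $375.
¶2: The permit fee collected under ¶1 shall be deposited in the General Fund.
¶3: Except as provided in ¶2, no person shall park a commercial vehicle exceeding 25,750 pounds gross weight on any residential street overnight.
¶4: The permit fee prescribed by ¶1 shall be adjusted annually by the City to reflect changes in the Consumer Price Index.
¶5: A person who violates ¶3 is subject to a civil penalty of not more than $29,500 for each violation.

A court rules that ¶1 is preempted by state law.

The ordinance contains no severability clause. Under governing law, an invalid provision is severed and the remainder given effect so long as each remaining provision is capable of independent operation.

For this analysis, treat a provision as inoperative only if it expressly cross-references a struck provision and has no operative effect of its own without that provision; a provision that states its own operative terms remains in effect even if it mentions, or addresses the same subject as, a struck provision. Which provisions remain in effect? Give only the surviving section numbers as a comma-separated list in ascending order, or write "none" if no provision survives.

¶1 is struck. ¶2 operates only by reference to ¶1, so it falls with ¶1. ¶4 has no operative effect of its own apart from ¶1 and is therefore inoperative. ¶3 mentions ¶2 but its own obligation stands independently of ¶2, so ¶3 is not affected. Under the stated default rule, only provisions that cannot operate independently fall away; the rest are enforced. ¶3 and ¶5 remain in effect.

3, 5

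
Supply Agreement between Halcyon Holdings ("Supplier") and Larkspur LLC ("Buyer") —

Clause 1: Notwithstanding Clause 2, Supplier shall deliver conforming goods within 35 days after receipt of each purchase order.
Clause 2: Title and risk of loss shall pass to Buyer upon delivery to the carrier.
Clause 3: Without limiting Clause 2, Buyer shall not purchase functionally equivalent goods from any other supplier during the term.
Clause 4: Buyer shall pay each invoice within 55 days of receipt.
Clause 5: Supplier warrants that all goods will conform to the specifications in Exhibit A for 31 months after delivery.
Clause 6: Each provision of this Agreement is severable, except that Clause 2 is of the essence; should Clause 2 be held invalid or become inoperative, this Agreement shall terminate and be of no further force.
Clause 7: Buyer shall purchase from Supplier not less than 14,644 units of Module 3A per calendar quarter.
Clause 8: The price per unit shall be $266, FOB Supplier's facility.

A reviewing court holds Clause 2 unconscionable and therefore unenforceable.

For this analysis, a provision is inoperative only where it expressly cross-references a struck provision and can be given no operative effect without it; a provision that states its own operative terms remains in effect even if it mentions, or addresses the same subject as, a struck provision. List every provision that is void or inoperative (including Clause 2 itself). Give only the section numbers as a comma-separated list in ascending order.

1, 2, 3, 4, 5, 6, 7, 8

Clause 2 is struck. Nothing else in the Agreement is defined by reference to Clause 2. Clause 6 makes Clause 2 an essential term, and Clause 2 is the provision held invalid; under Clause 6, the entire Agreement is therefore void. No provision of the Agreement survives.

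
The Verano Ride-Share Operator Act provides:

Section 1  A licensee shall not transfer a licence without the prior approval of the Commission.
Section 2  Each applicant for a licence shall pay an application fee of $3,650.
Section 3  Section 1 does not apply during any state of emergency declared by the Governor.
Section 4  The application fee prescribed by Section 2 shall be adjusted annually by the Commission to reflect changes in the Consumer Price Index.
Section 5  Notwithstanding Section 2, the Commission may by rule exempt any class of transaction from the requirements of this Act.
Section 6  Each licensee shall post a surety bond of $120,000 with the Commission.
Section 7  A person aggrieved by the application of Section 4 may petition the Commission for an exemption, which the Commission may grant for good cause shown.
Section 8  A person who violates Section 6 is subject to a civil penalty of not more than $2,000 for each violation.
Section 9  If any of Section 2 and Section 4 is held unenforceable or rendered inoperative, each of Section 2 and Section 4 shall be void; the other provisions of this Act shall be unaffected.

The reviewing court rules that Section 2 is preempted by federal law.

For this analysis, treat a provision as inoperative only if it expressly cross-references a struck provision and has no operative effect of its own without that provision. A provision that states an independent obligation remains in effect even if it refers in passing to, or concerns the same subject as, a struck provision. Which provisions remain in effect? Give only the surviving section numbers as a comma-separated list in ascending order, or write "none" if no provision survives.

1, 3, 5, 6, 8, 9

Section 2 is struck. Section 4 operates only by reference to Section 2, so it falls with Section 2. The only function of Section 7 is the exemption procedure for Section 4, so it cannot stand once Section 4 is removed. Although Section 5 refers to Section 2, its operative terms do not depend on Section 2, so it remains in effect. Section 9 declares Section 2 and Section 4 mutually dependent; since one of them has fallen, all of them are of no effect. The remainder continues in force under Section 9. Section 1, Section 3, Section 5, Section 6, Section 8, and Section 9 remain in effect.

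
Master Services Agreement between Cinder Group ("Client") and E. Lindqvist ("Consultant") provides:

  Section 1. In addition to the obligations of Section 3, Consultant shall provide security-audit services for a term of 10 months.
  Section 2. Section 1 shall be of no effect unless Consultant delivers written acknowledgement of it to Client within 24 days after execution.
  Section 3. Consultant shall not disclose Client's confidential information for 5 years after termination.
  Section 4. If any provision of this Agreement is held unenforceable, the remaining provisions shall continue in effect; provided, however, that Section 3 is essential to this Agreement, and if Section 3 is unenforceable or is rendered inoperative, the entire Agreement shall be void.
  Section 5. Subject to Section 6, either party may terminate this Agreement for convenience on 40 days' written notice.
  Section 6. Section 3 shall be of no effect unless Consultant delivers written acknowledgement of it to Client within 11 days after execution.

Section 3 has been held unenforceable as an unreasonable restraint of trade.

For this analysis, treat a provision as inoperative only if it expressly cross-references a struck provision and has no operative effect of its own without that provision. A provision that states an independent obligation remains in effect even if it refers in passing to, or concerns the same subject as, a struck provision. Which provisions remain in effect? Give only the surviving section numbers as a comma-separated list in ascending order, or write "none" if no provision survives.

none

Section 3 is struck. Section 6 operates only by reference to Section 3, so it falls with Section 3. Section 4 makes Section 3 an essential term, and Section 3 is the provision held invalid; under Section 4, the entire Agreement is therefore void. No provision of the Agreement survives.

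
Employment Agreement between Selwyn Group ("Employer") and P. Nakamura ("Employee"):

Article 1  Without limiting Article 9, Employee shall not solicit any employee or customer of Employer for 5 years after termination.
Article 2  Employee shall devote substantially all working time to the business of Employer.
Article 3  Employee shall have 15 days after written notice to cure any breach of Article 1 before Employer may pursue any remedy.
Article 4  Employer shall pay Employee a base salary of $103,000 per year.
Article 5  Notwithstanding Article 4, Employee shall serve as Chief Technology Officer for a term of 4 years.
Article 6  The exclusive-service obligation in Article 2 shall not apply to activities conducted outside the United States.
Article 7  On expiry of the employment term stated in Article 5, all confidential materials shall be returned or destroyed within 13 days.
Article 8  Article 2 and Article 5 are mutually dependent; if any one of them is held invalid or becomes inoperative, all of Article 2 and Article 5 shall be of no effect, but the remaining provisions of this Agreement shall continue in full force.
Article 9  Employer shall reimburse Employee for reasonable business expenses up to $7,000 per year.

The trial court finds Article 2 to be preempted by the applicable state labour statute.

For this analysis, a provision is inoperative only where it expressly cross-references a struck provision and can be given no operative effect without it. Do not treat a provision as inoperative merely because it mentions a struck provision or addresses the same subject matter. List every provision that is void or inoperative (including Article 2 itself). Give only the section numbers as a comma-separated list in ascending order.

2, 5, 6, 7

Article 2 is struck. Article 6 has no operative effect of its own apart from Article 2 and is therefore inoperative. Article 8 declares Article 2 and Article 5 mutually dependent; since one of them has fallen, all of them are of no effect. That brings down Article 5 as well. Article 7 in turn depends solely on a provision now struck and likewise falls. The remainder continues in force under Article 8. That leaves Article 1, Article 3, Article 4, Article 8, and Article 9 in effect.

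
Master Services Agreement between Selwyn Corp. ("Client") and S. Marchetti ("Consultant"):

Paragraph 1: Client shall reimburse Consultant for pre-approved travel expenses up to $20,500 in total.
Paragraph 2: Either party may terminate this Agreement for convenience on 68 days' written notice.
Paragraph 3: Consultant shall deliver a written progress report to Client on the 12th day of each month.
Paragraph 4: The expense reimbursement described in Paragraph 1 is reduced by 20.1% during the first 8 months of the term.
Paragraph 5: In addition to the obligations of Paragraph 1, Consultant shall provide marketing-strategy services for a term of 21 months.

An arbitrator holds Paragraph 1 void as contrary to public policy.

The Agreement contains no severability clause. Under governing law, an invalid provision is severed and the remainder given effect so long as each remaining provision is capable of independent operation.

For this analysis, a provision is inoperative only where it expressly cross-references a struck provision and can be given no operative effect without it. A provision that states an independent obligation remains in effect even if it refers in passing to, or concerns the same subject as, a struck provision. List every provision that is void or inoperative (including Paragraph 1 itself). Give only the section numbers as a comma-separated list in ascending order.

Paragraph 1 is struck. Paragraph 4 operates only by reference to Paragraph 1, so it falls with Paragraph 1. Although Paragraph 5 refers to Paragraph 1, its operative terms do not depend on Paragraph 1, so it remains in effect. Under the stated default rule, only provisions that cannot operate independently fall away; the rest are enforced. That leaves Paragraph 2, Paragraph 3, and Paragraph 5 in effect.

1, 4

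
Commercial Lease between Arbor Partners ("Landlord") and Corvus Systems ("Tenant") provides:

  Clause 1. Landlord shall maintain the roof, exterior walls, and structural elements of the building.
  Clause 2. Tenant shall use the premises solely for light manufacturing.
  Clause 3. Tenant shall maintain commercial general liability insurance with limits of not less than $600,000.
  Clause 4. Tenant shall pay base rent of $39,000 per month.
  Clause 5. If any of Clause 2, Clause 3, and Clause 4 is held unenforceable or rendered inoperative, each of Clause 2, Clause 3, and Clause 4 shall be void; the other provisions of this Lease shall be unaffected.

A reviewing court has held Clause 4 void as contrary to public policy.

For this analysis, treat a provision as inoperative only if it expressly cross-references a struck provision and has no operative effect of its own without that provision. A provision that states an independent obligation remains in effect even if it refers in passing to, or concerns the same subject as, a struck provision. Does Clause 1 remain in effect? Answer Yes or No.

Yes

Clause 4 is struck. Nothing else in the Lease is defined by reference to Clause 4. Clause 5 declares Clause 2, Clause 3, and Clause 4 mutually dependent; since one of them has fallen, all of them are of no effect. That brings down Clause 2 and Clause 3 as well. The remainder continues in force under Clause 5. The provisions still in force are Clause 1 and Clause 5. Clause 1 is among the surviving provisions, so the answer is yes.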